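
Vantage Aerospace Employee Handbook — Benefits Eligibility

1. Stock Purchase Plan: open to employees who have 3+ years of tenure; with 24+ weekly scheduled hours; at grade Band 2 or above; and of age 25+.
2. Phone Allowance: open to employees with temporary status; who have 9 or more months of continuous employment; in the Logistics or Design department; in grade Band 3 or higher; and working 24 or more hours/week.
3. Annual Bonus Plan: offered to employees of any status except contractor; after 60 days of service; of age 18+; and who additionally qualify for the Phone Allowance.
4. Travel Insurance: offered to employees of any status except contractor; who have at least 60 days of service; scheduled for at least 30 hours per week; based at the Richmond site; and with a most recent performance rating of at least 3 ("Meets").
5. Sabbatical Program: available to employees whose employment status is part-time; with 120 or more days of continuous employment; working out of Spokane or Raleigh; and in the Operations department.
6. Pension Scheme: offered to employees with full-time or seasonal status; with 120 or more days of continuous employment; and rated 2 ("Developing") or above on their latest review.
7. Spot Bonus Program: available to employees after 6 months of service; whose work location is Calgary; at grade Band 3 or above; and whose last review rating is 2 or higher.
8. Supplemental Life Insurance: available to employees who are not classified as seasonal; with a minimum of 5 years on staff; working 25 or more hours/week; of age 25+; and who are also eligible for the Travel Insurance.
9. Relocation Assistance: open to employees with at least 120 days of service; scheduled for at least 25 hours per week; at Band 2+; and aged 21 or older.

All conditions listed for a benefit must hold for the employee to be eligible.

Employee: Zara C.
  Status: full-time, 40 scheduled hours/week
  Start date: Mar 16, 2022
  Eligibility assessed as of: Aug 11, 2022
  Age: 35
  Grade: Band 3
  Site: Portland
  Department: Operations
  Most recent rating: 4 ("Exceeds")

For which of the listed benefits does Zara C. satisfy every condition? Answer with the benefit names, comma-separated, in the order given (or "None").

Pension Scheme, Relocation Assistance

Service from Mar 16, 2022 to Aug 11, 2022: 148 days.
Stock Purchase Plan — service 148 days < 3 years (≈1095 days) ✗ → not eligible.
Phone Allowance — status full-time ✗ (requires temporary) → not eligible.
Annual Bonus Plan — status full-time ✓ (not excluded); service 148 days ≥ 60 days ✓; age 35 ≥ 18 ✓; not eligible for Phone Allowance ✗ → not eligible.
Travel Insurance — status full-time ✓ (not excluded); service 148 days ≥ 60 days ✓; 40 hrs/wk ≥ 30 ✓; site Portland ✗ (not Richmond) → not eligible.
Sabbatical Program — status full-time ✗ (requires part-time) → not eligible.
Pension Scheme — status full-time ✓; service 148 days ≥ 120 days ✓; rating 4 ≥ 2 ✓ → eligible.
Spot Bonus Program — service 148 days < 6 months (≈180 days) ✗ → not eligible.
Supplemental Life Insurance — status full-time ✓ (not excluded); service 148 days < 5 years (≈1825 days) ✗ → not eligible.
Relocation Assistance — service 148 days ≥ 120 days ✓; 40 hrs/wk ≥ 25 ✓; grade Band 3 ≥ Band 2 ✓; age 35 ≥ 21 ✓ → eligible.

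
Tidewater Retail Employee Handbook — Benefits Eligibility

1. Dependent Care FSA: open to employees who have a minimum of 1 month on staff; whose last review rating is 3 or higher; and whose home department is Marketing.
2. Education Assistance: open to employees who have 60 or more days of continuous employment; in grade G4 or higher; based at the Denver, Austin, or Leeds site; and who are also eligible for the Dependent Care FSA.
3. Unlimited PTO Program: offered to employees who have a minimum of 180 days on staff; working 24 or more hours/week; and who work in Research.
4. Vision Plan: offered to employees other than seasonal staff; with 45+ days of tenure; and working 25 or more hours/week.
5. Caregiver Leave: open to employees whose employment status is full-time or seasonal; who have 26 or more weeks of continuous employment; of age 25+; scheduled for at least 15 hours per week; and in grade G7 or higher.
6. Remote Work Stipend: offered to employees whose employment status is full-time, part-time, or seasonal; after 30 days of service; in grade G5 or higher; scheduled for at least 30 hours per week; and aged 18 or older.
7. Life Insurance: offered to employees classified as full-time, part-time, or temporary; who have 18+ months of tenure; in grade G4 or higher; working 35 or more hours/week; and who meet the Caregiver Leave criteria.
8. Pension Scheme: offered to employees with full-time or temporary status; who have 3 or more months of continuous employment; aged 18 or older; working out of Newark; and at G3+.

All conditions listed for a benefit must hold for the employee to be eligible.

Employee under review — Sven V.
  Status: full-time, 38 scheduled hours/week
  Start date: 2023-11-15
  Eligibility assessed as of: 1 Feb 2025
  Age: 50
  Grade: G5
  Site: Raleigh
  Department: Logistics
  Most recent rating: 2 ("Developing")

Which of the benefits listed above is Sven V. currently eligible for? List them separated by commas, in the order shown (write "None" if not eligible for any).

Vision Plan, Remote Work Stipend

Service from 2023-11-15 to 1 Feb 2025: 444 days.
Dependent Care FSA — service 444 days ≥ 1 month (≈30 days) ✓; rating 2 < 3 ✗ → not eligible.
Education Assistance — service 444 days ≥ 60 days ✓; grade G5 ≥ G4 ✓; site Raleigh ✗ (not Denver, Austin, or Leeds) → not eligible.
Unlimited PTO Program — service 444 days ≥ 180 days ✓; 38 hrs/wk ≥ 24 ✓; dept Logistics ✗ → not eligible.
Vision Plan — status full-time ✓ (not excluded); service 444 days ≥ 45 days ✓; 38 hrs/wk ≥ 25 ✓ → eligible.
Caregiver Leave — status full-time ✓; service 444 days ≥ 26 weeks (≈182 days) ✓; age 50 ≥ 25 ✓; 38 hrs/wk ≥ 15 ✓; grade G5 < G7 ✗ → not eligible.
Remote Work Stipend — status full-time ✓; service 444 days ≥ 30 days ✓; grade G5 ≥ G5 ✓; 38 hrs/wk ≥ 30 ✓; age 50 ≥ 18 ✓ → eligible.
Life Insurance — status full-time ✓; service 444 days < 18 months (≈540 days) ✗ → not eligible.
Pension Scheme — status full-time ✓; service 444 days ≥ 3 months (≈90 days) ✓; age 50 ≥ 18 ✓; site Raleigh ✗ (not Newark) → not eligible.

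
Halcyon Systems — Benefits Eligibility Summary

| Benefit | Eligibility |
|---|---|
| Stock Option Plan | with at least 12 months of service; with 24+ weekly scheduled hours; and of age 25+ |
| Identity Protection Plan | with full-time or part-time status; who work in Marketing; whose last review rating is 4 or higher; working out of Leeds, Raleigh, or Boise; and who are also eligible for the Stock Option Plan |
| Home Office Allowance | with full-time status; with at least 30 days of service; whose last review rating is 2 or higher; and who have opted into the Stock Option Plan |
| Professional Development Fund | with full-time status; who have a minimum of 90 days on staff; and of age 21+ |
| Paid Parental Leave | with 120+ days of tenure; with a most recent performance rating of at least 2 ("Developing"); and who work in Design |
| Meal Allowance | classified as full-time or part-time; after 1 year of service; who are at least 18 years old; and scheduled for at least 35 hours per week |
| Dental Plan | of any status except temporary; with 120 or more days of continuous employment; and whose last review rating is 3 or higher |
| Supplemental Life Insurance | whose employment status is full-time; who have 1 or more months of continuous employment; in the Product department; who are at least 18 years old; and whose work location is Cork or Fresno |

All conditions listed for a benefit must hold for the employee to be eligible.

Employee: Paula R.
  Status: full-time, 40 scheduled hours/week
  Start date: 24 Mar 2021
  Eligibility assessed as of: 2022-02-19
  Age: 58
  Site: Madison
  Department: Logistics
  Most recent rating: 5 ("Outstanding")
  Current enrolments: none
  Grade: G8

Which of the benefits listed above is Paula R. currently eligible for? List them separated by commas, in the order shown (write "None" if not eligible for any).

Professional Development Fund, Dental Plan

Service from 24 Mar 2021 to 2022-02-19: 332 days.
Stock Option Plan — service 332 days < 12 months (≈360 days) ✗ → not eligible.
Identity Protection Plan — status full-time ✓; dept Logistics ✗ → not eligible.
Home Office Allowance — status full-time ✓; service 332 days ≥ 30 days ✓; rating 5 ≥ 2 ✓; not enrolled in Stock Option Plan ✗ → not eligible.
Professional Development Fund — status full-time ✓; service 332 days ≥ 90 days ✓; age 58 ≥ 21 ✓ → eligible.
Paid Parental Leave — service 332 days ≥ 120 days ✓; rating 5 ≥ 2 ✓; dept Logistics ✗ → not eligible.
Meal Allowance — status full-time ✓; service 332 days < 1 year (≈365 days) ✗ → not eligible.
Dental Plan — status full-time ✓ (not excluded); service 332 days ≥ 120 days ✓; rating 5 ≥ 3 ✓ → eligible.
Supplemental Life Insurance — status full-time ✓; service 332 days ≥ 1 month (≈30 days) ✓; dept Logistics ✗ → not eligible.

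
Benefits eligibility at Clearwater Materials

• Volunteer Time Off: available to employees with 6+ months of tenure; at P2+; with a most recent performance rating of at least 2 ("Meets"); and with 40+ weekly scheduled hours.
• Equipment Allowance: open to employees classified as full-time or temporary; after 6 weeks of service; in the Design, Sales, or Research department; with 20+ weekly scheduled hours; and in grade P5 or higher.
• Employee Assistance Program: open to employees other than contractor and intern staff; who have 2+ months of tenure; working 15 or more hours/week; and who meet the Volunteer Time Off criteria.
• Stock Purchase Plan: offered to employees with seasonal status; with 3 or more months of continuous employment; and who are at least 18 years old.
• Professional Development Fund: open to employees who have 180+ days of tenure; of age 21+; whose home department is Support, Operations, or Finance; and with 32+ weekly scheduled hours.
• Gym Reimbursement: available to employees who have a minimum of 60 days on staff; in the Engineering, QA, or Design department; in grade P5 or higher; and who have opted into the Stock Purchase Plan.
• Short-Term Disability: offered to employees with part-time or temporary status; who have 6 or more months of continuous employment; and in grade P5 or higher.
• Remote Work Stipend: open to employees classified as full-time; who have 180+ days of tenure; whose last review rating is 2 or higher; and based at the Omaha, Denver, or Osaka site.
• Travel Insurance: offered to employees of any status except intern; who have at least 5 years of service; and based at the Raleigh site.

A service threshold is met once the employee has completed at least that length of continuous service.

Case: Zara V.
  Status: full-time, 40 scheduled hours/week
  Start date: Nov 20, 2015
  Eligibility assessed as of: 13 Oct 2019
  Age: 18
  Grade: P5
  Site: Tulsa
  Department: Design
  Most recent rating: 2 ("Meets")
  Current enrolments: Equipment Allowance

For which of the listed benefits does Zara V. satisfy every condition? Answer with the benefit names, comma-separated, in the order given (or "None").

Volunteer Time Off, Equipment Allowance, Employee Assistance Program

Service from Nov 20, 2015 to 13 Oct 2019: 1423 days.
Volunteer Time Off — service 1423 days ≥ 6 months (≈180 days) ✓; grade P5 ≥ P2 ✓; rating 2 ≥ 2 ✓; 40 hrs/wk ≥ 40 ✓ → eligible.
Equipment Allowance — status full-time ✓; service 1423 days ≥ 6 weeks (≈42 days) ✓; dept Design ✓; 40 hrs/wk ≥ 20 ✓; grade P5 ≥ P5 ✓ → eligible.
Employee Assistance Program — status full-time ✓ (not excluded); service 1423 days ≥ 2 months (≈60 days) ✓; 40 hrs/wk ≥ 15 ✓; eligible for Volunteer Time Off ✓ → eligible.
Stock Purchase Plan — status full-time ✗ (requires seasonal) → not eligible.
Professional Development Fund — service 1423 days ≥ 180 days ✓; age 18 < 21 ✗ → not eligible.
Gym Reimbursement — service 1423 days ≥ 60 days ✓; dept Design ✓; grade P5 ≥ P5 ✓; not enrolled in Stock Purchase Plan ✗ → not eligible.
Short-Term Disability — status full-time ✗ (requires part-time or temporary) → not eligible.
Remote Work Stipend — status full-time ✓; service 1423 days ≥ 180 days ✓; rating 2 ≥ 2 ✓; site Tulsa ✗ (not Omaha, Denver, or Osaka) → not eligible.
Travel Insurance — status full-time ✓ (not excluded); service 1423 days < 5 years (≈1825 days) ✗ → not eligible.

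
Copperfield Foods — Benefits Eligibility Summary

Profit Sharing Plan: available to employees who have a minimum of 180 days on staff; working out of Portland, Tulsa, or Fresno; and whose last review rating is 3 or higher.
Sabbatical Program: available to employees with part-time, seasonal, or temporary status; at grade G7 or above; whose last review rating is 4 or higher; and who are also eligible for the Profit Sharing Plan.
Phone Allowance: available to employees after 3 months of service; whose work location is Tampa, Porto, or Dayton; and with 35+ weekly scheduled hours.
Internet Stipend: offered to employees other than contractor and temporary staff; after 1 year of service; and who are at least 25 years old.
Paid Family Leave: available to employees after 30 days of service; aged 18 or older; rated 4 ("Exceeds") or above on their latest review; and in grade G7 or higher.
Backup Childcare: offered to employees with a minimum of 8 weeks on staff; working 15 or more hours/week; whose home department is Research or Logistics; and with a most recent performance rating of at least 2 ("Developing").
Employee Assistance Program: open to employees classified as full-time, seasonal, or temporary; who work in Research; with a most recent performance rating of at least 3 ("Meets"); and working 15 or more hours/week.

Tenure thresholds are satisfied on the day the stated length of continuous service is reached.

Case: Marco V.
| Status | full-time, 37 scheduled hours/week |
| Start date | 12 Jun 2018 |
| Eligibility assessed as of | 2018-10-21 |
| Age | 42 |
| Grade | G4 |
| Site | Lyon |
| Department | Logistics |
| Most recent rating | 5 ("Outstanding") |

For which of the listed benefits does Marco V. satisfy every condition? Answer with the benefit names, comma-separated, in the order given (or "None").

Backup Childcare

Service from 12 Jun 2018 to 2018-10-21: 131 days.
Profit Sharing Plan — service 131 days < 180 days ✗ → not eligible.
Sabbatical Program — status full-time ✗ (requires part-time, seasonal, or temporary) → not eligible.
Phone Allowance — service 131 days ≥ 3 months (≈90 days) ✓; site Lyon ✗ (not Tampa, Porto, or Dayton) → not eligible.
Internet Stipend — status full-time ✓ (not excluded); service 131 days < 1 year (≈365 days) ✗ → not eligible.
Paid Family Leave — service 131 days ≥ 30 days ✓; age 42 ≥ 18 ✓; rating 5 ≥ 4 ✓; grade G4 < G7 ✗ → not eligible.
Backup Childcare — service 131 days ≥ 8 weeks (≈56 days) ✓; 37 hrs/wk ≥ 15 ✓; dept Logistics ✓; rating 5 ≥ 2 ✓ → eligible.
Employee Assistance Program — status full-time ✓; dept Logistics ✗ → not eligible.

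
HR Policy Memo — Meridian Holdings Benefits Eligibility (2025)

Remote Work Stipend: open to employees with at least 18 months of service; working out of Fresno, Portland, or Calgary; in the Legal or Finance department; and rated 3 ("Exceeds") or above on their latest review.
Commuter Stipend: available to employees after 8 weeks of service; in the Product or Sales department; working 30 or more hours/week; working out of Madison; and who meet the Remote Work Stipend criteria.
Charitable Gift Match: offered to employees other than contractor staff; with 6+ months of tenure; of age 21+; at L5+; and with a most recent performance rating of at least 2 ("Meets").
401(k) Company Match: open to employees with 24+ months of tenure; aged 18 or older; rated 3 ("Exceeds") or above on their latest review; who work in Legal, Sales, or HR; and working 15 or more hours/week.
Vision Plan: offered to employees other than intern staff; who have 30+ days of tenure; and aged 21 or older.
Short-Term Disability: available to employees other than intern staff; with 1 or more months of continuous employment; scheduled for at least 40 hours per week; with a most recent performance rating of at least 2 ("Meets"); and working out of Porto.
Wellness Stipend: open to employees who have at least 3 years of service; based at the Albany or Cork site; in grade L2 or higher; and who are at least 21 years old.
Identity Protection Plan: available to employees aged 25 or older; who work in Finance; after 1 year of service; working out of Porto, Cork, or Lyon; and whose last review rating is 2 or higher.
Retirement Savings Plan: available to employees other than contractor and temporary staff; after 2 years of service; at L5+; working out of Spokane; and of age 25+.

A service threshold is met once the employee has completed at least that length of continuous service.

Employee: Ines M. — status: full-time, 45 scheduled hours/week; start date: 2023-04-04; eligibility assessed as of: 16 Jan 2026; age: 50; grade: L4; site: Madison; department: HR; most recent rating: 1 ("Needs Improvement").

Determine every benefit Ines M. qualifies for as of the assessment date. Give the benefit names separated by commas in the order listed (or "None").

Service from 2023-04-04 to 16 Jan 2026: 1018 days.
Remote Work Stipend — service 1018 days ≥ 18 months (≈540 days) ✓; site Madison ✗ (not Fresno, Portland, or Calgary) → not eligible.
Commuter Stipend — service 1018 days ≥ 8 weeks (≈56 days) ✓; dept HR ✗ → not eligible.
Charitable Gift Match — status full-time ✓ (not excluded); service 1018 days ≥ 6 months (≈180 days) ✓; age 50 ≥ 21 ✓; grade L4 < L5 ✗ → not eligible.
401(k) Company Match — service 1018 days ≥ 24 months (≈720 days) ✓; age 50 ≥ 18 ✓; rating 1 < 3 ✗ → not eligible.
Vision Plan — status full-time ✓ (not excluded); service 1018 days ≥ 30 days ✓; age 50 ≥ 21 ✓ → eligible.
Short-Term Disability — status full-time ✓ (not excluded); service 1018 days ≥ 1 month (≈30 days) ✓; 45 hrs/wk ≥ 40 ✓; rating 1 < 2 ✗ → not eligible.
Wellness Stipend — service 1018 days < 3 years (≈1095 days) ✗ → not eligible.
Identity Protection Plan — age 50 ≥ 25 ✓; dept HR ✗ → not eligible.
Retirement Savings Plan — status full-time ✓ (not excluded); service 1018 days ≥ 2 years (≈730 days) ✓; grade L4 < L5 ✗ → not eligible.

Vision Plan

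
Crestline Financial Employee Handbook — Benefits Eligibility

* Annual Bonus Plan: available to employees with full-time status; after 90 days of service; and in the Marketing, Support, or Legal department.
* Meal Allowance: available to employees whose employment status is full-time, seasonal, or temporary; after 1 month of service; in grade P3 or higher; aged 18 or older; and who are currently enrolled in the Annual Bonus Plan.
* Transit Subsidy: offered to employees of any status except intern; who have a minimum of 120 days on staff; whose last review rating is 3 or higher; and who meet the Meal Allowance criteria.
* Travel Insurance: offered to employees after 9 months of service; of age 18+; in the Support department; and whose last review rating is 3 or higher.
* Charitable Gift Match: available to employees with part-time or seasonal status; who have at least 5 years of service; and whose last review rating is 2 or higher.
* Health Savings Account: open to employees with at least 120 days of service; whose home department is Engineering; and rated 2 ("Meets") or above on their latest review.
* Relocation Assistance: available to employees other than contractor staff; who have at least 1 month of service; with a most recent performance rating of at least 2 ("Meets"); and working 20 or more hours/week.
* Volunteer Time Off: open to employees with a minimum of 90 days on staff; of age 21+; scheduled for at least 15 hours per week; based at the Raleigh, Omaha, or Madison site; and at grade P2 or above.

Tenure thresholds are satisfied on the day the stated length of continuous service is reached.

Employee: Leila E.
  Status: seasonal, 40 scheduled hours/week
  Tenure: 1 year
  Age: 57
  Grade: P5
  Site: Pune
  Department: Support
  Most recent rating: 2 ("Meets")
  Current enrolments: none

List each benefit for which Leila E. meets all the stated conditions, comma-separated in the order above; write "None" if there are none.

Relocation Assistance

Annual Bonus Plan — status seasonal ✗ (requires full-time) → not eligible.
Meal Allowance — status seasonal ✓; service 1 year ≥ 1 month (≈30 days) ✓; grade P5 ≥ P3 ✓; age 57 ≥ 18 ✓; not enrolled in Annual Bonus Plan ✗ → not eligible.
Transit Subsidy — status seasonal ✓ (not excluded); service 1 year ≥ 120 days ✓; rating 2 < 3 ✗ → not eligible.
Travel Insurance — service 1 year ≥ 9 months (≈270 days) ✓; age 57 ≥ 18 ✓; dept Support ✓; rating 2 < 3 ✗ → not eligible.
Charitable Gift Match — status seasonal ✓; service 1 year < 5 years ✗ → not eligible.
Health Savings Account — service 1 year ≥ 120 days ✓; dept Support ✗ → not eligible.
Relocation Assistance — status seasonal ✓ (not excluded); service 1 year ≥ 1 month (≈30 days) ✓; rating 2 ≥ 2 ✓; 40 hrs/wk ≥ 20 ✓ → eligible.
Volunteer Time Off — service 1 year ≥ 90 days ✓; age 57 ≥ 21 ✓; 40 hrs/wk ≥ 15 ✓; site Pune ✗ (not Raleigh, Omaha, or Madison) → not eligible.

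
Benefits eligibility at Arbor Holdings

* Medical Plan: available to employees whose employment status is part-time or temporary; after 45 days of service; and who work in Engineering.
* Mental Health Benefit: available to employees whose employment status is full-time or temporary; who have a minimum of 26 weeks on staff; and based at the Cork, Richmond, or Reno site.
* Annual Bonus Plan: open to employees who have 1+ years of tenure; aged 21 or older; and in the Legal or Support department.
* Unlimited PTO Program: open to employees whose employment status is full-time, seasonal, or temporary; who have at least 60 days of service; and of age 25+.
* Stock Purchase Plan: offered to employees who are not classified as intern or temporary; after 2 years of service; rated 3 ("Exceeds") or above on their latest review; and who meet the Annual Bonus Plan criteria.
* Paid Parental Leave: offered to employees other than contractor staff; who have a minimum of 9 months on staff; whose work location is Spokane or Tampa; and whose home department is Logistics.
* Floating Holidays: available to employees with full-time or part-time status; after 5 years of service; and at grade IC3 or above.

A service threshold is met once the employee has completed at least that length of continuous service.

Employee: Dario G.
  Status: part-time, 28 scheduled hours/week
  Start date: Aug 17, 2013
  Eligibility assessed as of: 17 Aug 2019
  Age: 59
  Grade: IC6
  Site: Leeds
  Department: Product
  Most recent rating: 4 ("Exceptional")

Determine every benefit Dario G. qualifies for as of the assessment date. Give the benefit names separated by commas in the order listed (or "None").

Service from Aug 17, 2013 to 17 Aug 2019: 2191 days.
Medical Plan — status part-time ✓; service 2191 days ≥ 45 days ✓; dept Product ✗ → not eligible.
Mental Health Benefit — status part-time ✗ (requires full-time or temporary) → not eligible.
Annual Bonus Plan — service 2191 days ≥ 1 year (≈365 days) ✓; age 59 ≥ 21 ✓; dept Product ✗ → not eligible.
Unlimited PTO Program — status part-time ✗ (requires full-time, seasonal, or temporary) → not eligible.
Stock Purchase Plan — status part-time ✓ (not excluded); service 2191 days ≥ 2 years (≈730 days) ✓; rating 4 ≥ 3 ✓; not eligible for Annual Bonus Plan ✗ → not eligible.
Paid Parental Leave — status part-time ✓ (not excluded); service 2191 days ≥ 9 months (≈270 days) ✓; site Leeds ✗ (not Spokane or Tampa) → not eligible.
Floating Holidays — status part-time ✓; service 2191 days ≥ 5 years (≈1825 days) ✓; grade IC6 ≥ IC3 ✓ → eligible.

Floating Holidays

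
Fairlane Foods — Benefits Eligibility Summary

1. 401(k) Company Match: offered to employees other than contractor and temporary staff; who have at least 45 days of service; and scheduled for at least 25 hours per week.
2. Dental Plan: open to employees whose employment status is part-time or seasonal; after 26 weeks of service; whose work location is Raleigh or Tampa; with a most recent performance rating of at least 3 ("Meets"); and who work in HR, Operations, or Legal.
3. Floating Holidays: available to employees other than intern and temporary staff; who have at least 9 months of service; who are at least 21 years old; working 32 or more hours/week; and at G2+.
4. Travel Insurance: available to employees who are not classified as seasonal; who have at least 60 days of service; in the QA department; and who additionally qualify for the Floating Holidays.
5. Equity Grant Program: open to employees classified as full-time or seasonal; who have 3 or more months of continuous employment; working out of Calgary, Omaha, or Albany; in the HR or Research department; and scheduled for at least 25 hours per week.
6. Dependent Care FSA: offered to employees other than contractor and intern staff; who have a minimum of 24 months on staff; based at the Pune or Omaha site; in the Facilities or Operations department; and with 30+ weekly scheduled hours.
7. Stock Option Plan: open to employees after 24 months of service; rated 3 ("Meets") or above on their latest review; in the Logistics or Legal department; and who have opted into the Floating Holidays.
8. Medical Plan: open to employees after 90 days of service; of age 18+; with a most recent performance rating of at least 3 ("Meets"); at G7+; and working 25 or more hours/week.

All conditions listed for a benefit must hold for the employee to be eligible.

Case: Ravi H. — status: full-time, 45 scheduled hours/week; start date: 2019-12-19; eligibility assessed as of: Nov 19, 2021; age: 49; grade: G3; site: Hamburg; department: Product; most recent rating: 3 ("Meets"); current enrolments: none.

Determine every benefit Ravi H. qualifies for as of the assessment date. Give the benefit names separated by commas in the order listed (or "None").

Service from 2019-12-19 to Nov 19, 2021: 701 days.
401(k) Company Match — status full-time ✓ (not excluded); service 701 days ≥ 45 days ✓; 45 hrs/wk ≥ 25 ✓ → eligible.
Dental Plan — status full-time ✗ (requires part-time or seasonal) → not eligible.
Floating Holidays — status full-time ✓ (not excluded); service 701 days ≥ 9 months (≈270 days) ✓; age 49 ≥ 21 ✓; 45 hrs/wk ≥ 32 ✓; grade G3 ≥ G2 ✓ → eligible.
Travel Insurance — status full-time ✓ (not excluded); service 701 days ≥ 60 days ✓; dept Product ✗ → not eligible.
Equity Grant Program — status full-time ✓; service 701 days ≥ 3 months (≈90 days) ✓; site Hamburg ✗ (not Calgary, Omaha, or Albany) → not eligible.
Dependent Care FSA — status full-time ✓ (not excluded); service 701 days < 24 months (≈720 days) ✗ → not eligible.
Stock Option Plan — service 701 days < 24 months (≈720 days) ✗ → not eligible.
Medical Plan — service 701 days ≥ 90 days ✓; age 49 ≥ 18 ✓; rating 3 ≥ 3 ✓; grade G3 < G7 ✗ → not eligible.

401(k) Company Match, Floating Holidays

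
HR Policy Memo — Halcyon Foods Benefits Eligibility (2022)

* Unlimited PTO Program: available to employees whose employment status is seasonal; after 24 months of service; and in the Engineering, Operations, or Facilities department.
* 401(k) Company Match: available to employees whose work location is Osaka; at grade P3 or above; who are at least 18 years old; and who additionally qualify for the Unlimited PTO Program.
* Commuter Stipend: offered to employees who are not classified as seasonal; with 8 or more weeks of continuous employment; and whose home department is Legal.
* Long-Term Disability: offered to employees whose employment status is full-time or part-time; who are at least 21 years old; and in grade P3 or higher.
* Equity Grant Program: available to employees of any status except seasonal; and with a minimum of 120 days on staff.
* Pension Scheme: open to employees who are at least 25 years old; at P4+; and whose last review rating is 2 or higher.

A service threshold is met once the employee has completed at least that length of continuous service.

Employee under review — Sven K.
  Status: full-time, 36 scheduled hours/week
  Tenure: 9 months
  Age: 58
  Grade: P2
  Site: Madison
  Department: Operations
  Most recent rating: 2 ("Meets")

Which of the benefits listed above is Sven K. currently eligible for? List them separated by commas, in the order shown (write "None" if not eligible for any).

Equity Grant Program

Unlimited PTO Program — status full-time ✗ (requires seasonal) → not eligible.
401(k) Company Match — site Madison ✗ (not Osaka) → not eligible.
Commuter Stipend — status full-time ✓ (not excluded); service 9 months ≥ 8 weeks (≈56 days) ✓; dept Operations ✗ → not eligible.
Long-Term Disability — status full-time ✓; age 58 ≥ 21 ✓; grade P2 < P3 ✗ → not eligible.
Equity Grant Program — status full-time ✓ (not excluded); service 9 months ≥ 120 days ✓ → eligible.
Pension Scheme — age 58 ≥ 25 ✓; grade P2 < P4 ✗ → not eligible.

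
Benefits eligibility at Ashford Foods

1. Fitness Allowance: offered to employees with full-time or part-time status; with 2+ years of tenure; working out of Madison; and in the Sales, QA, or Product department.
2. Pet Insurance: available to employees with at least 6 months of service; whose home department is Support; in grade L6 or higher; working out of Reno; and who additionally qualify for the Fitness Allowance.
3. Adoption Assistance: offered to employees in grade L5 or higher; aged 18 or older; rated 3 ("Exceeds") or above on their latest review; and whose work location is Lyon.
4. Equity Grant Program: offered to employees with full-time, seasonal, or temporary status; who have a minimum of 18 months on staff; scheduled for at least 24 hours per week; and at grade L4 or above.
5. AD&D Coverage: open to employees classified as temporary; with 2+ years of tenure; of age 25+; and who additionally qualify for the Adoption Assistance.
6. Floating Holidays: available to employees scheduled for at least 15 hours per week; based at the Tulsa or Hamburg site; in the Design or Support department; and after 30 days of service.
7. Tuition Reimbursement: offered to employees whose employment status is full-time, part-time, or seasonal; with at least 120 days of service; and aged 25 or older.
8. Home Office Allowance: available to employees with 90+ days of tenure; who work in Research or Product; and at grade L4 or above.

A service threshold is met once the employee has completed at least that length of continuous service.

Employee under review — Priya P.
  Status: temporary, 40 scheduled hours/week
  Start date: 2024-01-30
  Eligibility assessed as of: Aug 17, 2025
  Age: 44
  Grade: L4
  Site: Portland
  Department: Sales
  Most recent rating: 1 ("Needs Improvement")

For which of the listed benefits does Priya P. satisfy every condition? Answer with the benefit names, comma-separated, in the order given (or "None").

Service from 2024-01-30 to Aug 17, 2025: 565 days.
Fitness Allowance — status temporary ✗ (requires full-time or part-time) → not eligible.
Pet Insurance — service 565 days ≥ 6 months (≈180 days) ✓; dept Sales ✗ → not eligible.
Adoption Assistance — grade L4 < L5 ✗ → not eligible.
Equity Grant Program — status temporary ✓; service 565 days ≥ 18 months (≈540 days) ✓; 40 hrs/wk ≥ 24 ✓; grade L4 ≥ L4 ✓ → eligible.
AD&D Coverage — status temporary ✓; service 565 days < 2 years (≈730 days) ✗ → not eligible.
Floating Holidays — 40 hrs/wk ≥ 15 ✓; site Portland ✗ (not Tulsa or Hamburg) → not eligible.
Tuition Reimbursement — status temporary ✗ (requires full-time, part-time, or seasonal) → not eligible.
Home Office Allowance — service 565 days ≥ 90 days ✓; dept Sales ✗ → not eligible.

Equity Grant Program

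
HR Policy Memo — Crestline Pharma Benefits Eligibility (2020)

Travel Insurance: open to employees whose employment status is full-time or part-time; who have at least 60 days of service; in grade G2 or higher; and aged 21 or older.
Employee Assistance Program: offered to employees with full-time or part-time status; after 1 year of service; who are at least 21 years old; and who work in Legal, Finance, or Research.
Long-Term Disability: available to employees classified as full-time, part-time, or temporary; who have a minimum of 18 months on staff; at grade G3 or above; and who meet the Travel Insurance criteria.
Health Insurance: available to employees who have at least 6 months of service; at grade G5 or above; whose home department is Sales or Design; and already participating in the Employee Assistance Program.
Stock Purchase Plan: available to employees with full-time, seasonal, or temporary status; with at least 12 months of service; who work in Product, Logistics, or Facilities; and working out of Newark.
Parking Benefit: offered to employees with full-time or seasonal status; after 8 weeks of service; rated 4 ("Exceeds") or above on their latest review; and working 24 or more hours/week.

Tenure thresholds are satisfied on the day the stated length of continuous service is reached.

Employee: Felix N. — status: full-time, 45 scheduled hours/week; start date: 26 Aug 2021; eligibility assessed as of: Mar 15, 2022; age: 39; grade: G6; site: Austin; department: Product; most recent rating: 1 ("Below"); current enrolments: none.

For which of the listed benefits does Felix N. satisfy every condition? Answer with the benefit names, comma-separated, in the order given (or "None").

Service from 26 Aug 2021 to Mar 15, 2022: 201 days.
Travel Insurance — status full-time ✓; service 201 days ≥ 60 days ✓; grade G6 ≥ G2 ✓; age 39 ≥ 21 ✓ → eligible.
Employee Assistance Program — status full-time ✓; service 201 days < 1 year (≈365 days) ✗ → not eligible.
Long-Term Disability — status full-time ✓; service 201 days < 18 months (≈540 days) ✗ → not eligible.
Health Insurance — service 201 days ≥ 6 months (≈180 days) ✓; grade G6 ≥ G5 ✓; dept Product ✗ → not eligible.
Stock Purchase Plan — status full-time ✓; service 201 days < 12 months (≈360 days) ✗ → not eligible.
Parking Benefit — status full-time ✓; service 201 days ≥ 8 weeks (≈56 days) ✓; rating 1 < 4 ✗ → not eligible.

Travel Insurance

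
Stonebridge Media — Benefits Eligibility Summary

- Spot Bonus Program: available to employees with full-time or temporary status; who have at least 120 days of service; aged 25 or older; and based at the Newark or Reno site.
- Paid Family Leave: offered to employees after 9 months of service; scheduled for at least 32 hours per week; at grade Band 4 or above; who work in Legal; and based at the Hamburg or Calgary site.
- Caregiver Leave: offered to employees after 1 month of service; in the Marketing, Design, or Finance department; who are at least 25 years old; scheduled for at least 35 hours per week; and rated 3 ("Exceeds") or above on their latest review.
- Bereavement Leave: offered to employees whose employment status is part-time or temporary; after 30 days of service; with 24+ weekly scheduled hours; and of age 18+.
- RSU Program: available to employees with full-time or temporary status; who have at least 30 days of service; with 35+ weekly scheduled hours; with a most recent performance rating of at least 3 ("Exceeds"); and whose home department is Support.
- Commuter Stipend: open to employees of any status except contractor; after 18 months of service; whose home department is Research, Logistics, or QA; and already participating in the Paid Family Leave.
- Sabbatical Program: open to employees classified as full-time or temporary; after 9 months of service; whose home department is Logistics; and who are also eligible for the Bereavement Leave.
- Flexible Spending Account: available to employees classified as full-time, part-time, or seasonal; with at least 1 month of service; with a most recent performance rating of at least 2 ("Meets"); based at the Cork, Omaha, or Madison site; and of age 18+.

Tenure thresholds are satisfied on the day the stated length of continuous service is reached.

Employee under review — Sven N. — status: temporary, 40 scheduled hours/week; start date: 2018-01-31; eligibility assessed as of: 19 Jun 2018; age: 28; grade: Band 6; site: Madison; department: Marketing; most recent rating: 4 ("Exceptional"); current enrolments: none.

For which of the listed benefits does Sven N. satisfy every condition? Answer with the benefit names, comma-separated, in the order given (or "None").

Service from 2018-01-31 to 19 Jun 2018: 139 days.
Spot Bonus Program — status temporary ✓; service 139 days ≥ 120 days ✓; age 28 ≥ 25 ✓; site Madison ✗ (not Newark or Reno) → not eligible.
Paid Family Leave — service 139 days < 9 months (≈270 days) ✗ → not eligible.
Caregiver Leave — service 139 days ≥ 1 month (≈30 days) ✓; dept Marketing ✓; age 28 ≥ 25 ✓; 40 hrs/wk ≥ 35 ✓; rating 4 ≥ 3 ✓ → eligible.
Bereavement Leave — status temporary ✓; service 139 days ≥ 30 days ✓; 40 hrs/wk ≥ 24 ✓; age 28 ≥ 18 ✓ → eligible.
RSU Program — status temporary ✓; service 139 days ≥ 30 days ✓; 40 hrs/wk ≥ 35 ✓; rating 4 ≥ 3 ✓; dept Marketing ✗ → not eligible.
Commuter Stipend — status temporary ✓ (not excluded); service 139 days < 18 months (≈540 days) ✗ → not eligible.
Sabbatical Program — status temporary ✓; service 139 days < 9 months (≈270 days) ✗ → not eligible.
Flexible Spending Account — status temporary ✗ (requires full-time, part-time, or seasonal) → not eligible.

Caregiver Leave, Bereavement Leave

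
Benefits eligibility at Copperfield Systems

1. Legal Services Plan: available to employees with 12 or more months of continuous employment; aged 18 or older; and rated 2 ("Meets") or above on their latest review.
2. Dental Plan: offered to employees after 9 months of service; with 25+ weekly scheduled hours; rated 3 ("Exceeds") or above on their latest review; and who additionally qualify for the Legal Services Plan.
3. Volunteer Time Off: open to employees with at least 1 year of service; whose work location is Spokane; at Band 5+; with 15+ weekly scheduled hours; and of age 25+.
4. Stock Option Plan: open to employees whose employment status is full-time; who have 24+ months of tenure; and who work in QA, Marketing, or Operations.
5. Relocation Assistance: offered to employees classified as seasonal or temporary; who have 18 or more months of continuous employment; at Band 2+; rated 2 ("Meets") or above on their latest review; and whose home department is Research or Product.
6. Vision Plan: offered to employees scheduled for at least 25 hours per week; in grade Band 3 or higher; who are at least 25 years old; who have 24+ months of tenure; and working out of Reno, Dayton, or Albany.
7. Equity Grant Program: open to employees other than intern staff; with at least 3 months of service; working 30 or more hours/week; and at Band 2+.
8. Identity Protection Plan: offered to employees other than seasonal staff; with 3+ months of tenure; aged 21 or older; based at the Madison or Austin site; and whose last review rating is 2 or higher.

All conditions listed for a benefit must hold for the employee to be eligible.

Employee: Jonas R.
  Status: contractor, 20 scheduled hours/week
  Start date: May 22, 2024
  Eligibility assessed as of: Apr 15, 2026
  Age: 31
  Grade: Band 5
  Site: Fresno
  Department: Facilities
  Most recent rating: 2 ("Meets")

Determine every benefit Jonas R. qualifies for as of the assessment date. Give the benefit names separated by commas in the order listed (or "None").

Service from May 22, 2024 to Apr 15, 2026: 693 days.
Legal Services Plan — service 693 days ≥ 12 months (≈360 days) ✓; age 31 ≥ 18 ✓; rating 2 ≥ 2 ✓ → eligible.
Dental Plan — service 693 days ≥ 9 months (≈270 days) ✓; 20 hrs/wk < 25 ✗ → not eligible.
Volunteer Time Off — service 693 days ≥ 1 year (≈365 days) ✓; site Fresno ✗ (not Spokane) → not eligible.
Stock Option Plan — status contractor ✗ (requires full-time) → not eligible.
Relocation Assistance — status contractor ✗ (requires seasonal or temporary) → not eligible.
Vision Plan — 20 hrs/wk < 25 ✗ → not eligible.
Equity Grant Program — status contractor ✓ (not excluded); service 693 days ≥ 3 months (≈90 days) ✓; 20 hrs/wk < 30 ✗ → not eligible.
Identity Protection Plan — status contractor ✓ (not excluded); service 693 days ≥ 3 months (≈90 days) ✓; age 31 ≥ 21 ✓; site Fresno ✗ (not Madison or Austin) → not eligible.

Legal Services Plan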